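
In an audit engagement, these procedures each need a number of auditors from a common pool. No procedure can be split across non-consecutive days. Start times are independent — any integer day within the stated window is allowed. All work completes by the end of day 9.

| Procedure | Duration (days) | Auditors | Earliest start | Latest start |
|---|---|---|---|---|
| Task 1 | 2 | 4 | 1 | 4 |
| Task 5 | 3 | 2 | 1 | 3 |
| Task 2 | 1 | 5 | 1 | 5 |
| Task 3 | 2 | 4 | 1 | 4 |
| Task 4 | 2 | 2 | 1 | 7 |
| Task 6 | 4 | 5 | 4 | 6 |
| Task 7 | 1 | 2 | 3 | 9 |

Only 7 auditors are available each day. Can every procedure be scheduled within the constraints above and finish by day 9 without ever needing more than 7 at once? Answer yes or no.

yes

Schedule Task 1@1, Task 5@1, Task 2@3, Task 3@4, Task 4@4, Task 6@6, Task 7@6: d1:6  d2:6  d3:7  d4:6  d5:6  d6:7  d7:5  d8:5  d9:5 — peak 7 ≤ 7.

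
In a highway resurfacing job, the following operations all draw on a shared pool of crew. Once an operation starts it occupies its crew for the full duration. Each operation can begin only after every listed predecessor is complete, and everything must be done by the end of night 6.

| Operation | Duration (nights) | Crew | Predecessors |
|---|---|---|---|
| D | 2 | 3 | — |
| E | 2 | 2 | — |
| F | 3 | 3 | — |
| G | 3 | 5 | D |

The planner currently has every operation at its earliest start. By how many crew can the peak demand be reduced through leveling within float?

1

Early-start peak: n1:8  n2:8  n3:8  n4:5  n5:5  n6:0 ⇒ 8.
Leveled (D@1, E@3, F@1, G@4): n1:6  n2:6  n3:5  n4:7  n5:5  n6:5 ⇒ 7.
Reduction 8 − 7 = 1.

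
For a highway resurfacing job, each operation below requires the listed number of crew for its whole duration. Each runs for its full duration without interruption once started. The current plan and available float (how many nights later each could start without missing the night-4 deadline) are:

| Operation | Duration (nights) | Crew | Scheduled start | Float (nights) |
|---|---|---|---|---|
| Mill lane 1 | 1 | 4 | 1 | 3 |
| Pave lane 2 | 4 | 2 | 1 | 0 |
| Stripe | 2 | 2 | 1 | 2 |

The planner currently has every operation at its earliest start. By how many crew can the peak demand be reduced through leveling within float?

2

Early-start peak: n1:8  n2:4  n3:2  n4:2 ⇒ 8.
Leveled (Mill lane 1@1, Pave lane 2@1, Stripe@2): n1:6  n2:4  n3:4  n4:2 ⇒ 6.
Reduction 8 − 6 = 2.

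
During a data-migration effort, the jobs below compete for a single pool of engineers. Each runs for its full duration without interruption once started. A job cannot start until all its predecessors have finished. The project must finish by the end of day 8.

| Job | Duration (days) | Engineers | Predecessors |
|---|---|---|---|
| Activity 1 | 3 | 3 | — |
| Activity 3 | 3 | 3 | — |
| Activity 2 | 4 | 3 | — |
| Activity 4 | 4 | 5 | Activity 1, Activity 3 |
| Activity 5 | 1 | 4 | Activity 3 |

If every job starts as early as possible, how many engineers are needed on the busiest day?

Early-start schedule: Activity 1@1, Activity 3@1, Activity 2@1, Activity 4@4, Activity 5@4.
Load per day: day 1: 9, day 2: 9, day 3: 9, day 4: 12, day 5: 5, day 6: 5, day 7: 5, day 8: 0.
Peak is 12.

12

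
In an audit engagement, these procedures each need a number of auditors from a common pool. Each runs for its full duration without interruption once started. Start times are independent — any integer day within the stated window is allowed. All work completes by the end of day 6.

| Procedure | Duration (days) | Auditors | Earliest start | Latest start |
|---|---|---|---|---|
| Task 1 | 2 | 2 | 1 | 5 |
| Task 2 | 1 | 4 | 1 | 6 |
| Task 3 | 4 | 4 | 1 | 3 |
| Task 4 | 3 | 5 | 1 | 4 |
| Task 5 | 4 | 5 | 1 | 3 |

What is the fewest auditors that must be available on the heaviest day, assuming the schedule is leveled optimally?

Early-start (Task 1@1, Task 2@1, Task 3@1, Task 4@1, Task 5@1) gives peak 20: d1:20  d2:16  d3:14  d4:9  d5:0  d6:0.
Shift Task 4→2, Task 5→3.
Schedule Task 1@1, Task 2@1, Task 3@1, Task 4@2, Task 5@3: d1:10  d2:11  d3:14  d4:14  d5:5  d6:5 — peak 14.

14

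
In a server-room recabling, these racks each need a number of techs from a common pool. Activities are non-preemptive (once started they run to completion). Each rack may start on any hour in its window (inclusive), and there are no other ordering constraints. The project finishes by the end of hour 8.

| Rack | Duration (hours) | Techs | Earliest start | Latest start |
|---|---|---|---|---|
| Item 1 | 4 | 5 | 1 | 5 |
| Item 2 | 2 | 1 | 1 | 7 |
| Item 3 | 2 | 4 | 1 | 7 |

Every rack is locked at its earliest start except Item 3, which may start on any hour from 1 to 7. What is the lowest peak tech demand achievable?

6

Item 3@1: h1:10  h2:10  h3:5  h4:5  h5:0  h6:0  h7:0  h8:0 → peak 10
Item 3@2: h1:6  h2:10  h3:9  h4:5  h5:0  h6:0  h7:0  h8:0 → peak 10
Item 3@3: h1:6  h2:6  h3:9  h4:9  h5:0  h6:0  h7:0  h8:0 → peak 9
Item 3@4: h1:6  h2:6  h3:5  h4:9  h5:4  h6:0  h7:0  h8:0 → peak 9
Item 3@5: h1:6  h2:6  h3:5  h4:5  h5:4  h6:4  h7:0  h8:0 → peak 6
Item 3@6: h1:6  h2:6  h3:5  h4:5  h5:0  h6:4  h7:4  h8:0 → peak 6
Item 3@7: h1:6  h2:6  h3:5  h4:5  h5:0  h6:0  h7:4  h8:4 → peak 6
Best is Item 3@5, peak 6.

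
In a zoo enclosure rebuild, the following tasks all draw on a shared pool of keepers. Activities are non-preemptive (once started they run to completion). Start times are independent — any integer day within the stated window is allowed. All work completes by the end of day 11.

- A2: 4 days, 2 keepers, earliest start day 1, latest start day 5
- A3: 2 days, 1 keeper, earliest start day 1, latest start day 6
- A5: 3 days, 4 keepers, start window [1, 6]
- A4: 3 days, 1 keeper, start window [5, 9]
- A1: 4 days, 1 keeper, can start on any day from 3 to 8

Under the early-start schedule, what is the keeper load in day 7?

At early start, day 7 has: A4.
Demand: 1 = 1.

1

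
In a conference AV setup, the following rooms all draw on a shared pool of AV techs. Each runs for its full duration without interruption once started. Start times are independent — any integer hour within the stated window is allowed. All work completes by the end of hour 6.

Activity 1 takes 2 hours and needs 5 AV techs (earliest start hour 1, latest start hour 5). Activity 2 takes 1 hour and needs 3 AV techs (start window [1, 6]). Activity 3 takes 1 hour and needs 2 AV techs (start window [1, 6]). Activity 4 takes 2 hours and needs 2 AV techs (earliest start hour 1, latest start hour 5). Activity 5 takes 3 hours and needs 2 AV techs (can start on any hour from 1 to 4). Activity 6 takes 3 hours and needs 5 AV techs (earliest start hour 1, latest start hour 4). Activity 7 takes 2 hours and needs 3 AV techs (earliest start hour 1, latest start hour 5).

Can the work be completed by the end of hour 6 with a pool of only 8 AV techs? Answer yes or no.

The minimum achievable peak is 9; 8 < 9, so no feasible schedule stays within the cap.

no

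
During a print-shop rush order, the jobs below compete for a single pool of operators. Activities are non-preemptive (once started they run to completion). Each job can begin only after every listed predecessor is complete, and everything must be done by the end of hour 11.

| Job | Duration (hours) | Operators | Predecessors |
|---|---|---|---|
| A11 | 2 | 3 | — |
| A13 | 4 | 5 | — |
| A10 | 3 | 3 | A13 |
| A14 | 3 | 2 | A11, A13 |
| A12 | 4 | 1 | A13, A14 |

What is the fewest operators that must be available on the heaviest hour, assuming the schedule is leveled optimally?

8

Schedule A11@1, A13@1, A10@5, A14@5, A12@8: h1:8  h2:8  h3:5  h4:5  h5:5  h6:5  h7:5  h8:1  h9:1  h10:1  h11:1 — peak 8.
No arrangement of the 15 feasible schedules does better.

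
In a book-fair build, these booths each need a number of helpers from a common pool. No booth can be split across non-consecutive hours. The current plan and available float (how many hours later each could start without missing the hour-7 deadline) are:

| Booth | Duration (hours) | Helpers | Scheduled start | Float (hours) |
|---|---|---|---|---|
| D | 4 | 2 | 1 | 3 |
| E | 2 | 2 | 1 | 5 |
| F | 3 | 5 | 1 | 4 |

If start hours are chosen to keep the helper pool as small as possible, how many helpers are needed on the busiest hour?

5

Early-start (D@1, E@1, F@1) gives peak 9: h1:9  h2:9  h3:7  h4:2  h5:0  h6:0  h7:0.
Shift F→5.
Schedule D@1, E@1, F@5: h1:4  h2:4  h3:2  h4:2  h5:5  h6:5  h7:5 — peak 5.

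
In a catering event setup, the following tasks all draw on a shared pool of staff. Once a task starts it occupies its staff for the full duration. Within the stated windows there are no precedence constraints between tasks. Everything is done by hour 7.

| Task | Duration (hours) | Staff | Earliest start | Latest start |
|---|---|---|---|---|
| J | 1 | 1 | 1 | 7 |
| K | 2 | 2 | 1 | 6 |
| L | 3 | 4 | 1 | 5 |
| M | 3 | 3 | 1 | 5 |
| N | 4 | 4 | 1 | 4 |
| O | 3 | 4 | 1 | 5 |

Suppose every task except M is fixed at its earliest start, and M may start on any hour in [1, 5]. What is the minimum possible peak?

M@1: h1:18  h2:17  h3:15  h4:4  h5:0  h6:0  h7:0 → peak 18
M@2: h1:15  h2:17  h3:15  h4:7  h5:0  h6:0  h7:0 → peak 17
M@3: h1:15  h2:14  h3:15  h4:7  h5:3  h6:0  h7:0 → peak 15
M@4: h1:15  h2:14  h3:12  h4:7  h5:3  h6:3  h7:0 → peak 15
M@5: h1:15  h2:14  h3:12  h4:4  h5:3  h6:3  h7:3 → peak 15
Best is M@3, peak 15.

15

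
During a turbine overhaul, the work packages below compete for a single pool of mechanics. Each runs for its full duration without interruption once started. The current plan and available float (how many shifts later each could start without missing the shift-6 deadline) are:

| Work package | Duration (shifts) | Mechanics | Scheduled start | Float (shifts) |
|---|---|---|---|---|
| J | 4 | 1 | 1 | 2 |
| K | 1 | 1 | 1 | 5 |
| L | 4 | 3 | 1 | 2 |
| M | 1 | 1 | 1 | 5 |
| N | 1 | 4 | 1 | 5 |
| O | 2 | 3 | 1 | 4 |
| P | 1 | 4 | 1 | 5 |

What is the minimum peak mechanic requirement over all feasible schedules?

Early-start (J@1, K@1, L@1, M@1, N@1, O@1, P@1) gives peak 17: s1:17  s2:7  s3:4  s4:4  s5:0  s6:0.
Shift L→3, M→2, O→5, P→2.
Schedule J@1, K@1, L@3, M@2, N@1, O@5, P@2: s1:6  s2:6  s3:4  s4:4  s5:6  s6:6 — peak 6.
Total mechanic-shifts = 32 over 6 shifts ⇒ peak ≥ ⌈32/6⌉ = 6, so 6 is optimal.

6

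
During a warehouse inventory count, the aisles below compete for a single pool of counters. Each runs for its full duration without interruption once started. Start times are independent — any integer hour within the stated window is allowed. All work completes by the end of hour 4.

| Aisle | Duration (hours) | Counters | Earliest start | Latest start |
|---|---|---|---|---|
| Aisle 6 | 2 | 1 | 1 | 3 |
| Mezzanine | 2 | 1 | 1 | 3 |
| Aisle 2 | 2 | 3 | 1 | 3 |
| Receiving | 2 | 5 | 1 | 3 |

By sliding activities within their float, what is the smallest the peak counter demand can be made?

5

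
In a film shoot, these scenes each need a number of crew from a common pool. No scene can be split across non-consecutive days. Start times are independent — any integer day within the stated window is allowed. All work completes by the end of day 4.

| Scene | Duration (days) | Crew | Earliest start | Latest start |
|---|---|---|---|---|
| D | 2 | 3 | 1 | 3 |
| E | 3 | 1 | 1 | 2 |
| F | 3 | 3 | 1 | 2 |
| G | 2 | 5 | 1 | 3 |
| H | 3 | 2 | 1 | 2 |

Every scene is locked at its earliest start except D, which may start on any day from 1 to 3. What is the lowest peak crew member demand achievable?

11

D@1: d1:14  d2:14  d3:6  d4:0 → peak 14
D@2: d1:11  d2:14  d3:9  d4:0 → peak 14
D@3: d1:11  d2:11  d3:9  d4:3 → peak 11
Best is D@3, peak 11.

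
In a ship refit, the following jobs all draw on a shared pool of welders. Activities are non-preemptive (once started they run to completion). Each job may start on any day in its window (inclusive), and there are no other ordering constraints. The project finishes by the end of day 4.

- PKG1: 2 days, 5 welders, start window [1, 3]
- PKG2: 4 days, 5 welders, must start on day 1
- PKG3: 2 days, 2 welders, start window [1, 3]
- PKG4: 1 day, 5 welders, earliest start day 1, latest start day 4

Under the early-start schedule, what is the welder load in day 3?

5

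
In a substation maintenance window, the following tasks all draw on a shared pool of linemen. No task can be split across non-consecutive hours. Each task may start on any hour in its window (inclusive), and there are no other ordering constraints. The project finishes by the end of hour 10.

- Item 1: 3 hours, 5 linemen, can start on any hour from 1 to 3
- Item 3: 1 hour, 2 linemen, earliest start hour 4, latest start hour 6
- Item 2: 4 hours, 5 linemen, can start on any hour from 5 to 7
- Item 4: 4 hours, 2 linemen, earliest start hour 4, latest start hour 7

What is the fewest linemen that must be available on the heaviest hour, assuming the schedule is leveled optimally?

7

Schedule Item 1@1, Item 3@4, Item 2@5, Item 4@4: h1:5  h2:5  h3:5  h4:4  h5:7  h6:7  h7:7  h8:5  h9:0  h10:0 — peak 7.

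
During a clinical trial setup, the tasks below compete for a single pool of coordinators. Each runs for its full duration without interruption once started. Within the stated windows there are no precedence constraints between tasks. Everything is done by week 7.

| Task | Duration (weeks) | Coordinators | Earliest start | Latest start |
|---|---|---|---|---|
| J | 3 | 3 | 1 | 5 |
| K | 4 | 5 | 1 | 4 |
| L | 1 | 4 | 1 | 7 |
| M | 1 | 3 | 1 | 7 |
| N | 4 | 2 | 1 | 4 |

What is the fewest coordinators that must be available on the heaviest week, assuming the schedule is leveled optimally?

7

Early-start (J@1, K@1, L@1, M@1, N@1) gives peak 17: w1:17  w2:10  w3:10  w4:7  w5:0  w6:0  w7:0.
Shift K→4, M→2, N→3.
Schedule J@1, K@4, L@1, M@2, N@3: w1:7  w2:6  w3:5  w4:7  w5:7  w6:7  w7:5 — peak 7.
Total coordinator-weeks = 44 over 7 weeks ⇒ peak ≥ ⌈44/7⌉ = 7, so 7 is optimal.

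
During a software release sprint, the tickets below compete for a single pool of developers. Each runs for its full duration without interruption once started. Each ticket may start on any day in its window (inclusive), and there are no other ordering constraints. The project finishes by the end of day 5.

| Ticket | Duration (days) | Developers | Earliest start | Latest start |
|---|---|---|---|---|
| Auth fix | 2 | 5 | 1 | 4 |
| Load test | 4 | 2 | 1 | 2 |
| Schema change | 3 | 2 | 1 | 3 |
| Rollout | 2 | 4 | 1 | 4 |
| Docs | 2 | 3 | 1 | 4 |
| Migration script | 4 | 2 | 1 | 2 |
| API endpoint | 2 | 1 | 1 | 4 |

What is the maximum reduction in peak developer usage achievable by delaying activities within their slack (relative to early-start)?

7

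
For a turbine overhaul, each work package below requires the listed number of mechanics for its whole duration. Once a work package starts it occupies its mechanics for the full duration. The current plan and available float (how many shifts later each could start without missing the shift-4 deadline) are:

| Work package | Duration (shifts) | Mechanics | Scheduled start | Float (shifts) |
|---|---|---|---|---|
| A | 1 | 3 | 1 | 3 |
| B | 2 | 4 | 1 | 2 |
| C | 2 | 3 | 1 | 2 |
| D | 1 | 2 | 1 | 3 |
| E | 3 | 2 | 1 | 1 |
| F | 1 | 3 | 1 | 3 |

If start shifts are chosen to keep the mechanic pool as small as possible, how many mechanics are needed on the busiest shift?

8

Early-start (A@1, B@1, C@1, D@1, E@1, F@1) gives peak 17: s1:17  s2:9  s3:2  s4:0.
Shift C→3, D→2, E→2, F→3.
Schedule A@1, B@1, C@3, D@2, E@2, F@3: s1:7  s2:8  s3:8  s4:5 — peak 8.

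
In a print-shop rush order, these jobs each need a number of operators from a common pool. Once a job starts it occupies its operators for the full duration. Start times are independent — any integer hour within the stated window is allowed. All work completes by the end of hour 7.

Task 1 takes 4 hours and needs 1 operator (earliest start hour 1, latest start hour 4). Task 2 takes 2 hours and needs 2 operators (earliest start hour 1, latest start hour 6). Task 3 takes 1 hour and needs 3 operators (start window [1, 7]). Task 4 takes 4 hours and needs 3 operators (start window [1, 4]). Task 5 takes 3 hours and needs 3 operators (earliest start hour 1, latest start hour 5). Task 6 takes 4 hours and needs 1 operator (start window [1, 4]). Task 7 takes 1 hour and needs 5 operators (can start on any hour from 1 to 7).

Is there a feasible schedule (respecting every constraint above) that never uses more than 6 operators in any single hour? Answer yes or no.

no

The minimum achievable peak is 7; 6 < 7, so no feasible schedule stays within the cap.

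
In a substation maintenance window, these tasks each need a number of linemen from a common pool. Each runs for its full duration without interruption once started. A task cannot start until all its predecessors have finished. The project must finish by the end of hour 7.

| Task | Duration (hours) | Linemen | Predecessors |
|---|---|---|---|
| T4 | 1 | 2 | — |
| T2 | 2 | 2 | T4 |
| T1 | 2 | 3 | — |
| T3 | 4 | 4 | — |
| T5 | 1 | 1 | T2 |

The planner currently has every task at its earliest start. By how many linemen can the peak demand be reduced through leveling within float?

Early-start peak: h1:9  h2:9  h3:6  h4:5  h5:0  h6:0  h7:0 ⇒ 9.
Leveled (T4@1, T2@2, T1@1, T3@4, T5@4): h1:5  h2:5  h3:2  h4:5  h5:4  h6:4  h7:4 ⇒ 5.
Reduction 9 − 5 = 4.

4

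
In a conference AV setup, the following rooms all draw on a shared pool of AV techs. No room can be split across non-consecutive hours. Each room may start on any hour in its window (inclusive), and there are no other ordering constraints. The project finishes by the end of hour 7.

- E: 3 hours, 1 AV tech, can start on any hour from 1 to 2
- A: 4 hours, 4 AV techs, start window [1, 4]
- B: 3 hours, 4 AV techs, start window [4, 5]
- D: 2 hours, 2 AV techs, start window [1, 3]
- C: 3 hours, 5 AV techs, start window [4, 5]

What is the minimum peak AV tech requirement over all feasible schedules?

9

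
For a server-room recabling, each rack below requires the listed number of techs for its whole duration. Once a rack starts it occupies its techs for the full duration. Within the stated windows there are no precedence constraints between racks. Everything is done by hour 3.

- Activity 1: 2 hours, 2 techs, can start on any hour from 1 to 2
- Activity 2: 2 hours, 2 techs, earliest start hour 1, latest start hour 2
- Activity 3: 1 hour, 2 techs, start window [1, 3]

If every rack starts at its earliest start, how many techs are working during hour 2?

4

At early start, hour 2 has: Activity 1, Activity 2.
Demand: 2 + 2 = 4.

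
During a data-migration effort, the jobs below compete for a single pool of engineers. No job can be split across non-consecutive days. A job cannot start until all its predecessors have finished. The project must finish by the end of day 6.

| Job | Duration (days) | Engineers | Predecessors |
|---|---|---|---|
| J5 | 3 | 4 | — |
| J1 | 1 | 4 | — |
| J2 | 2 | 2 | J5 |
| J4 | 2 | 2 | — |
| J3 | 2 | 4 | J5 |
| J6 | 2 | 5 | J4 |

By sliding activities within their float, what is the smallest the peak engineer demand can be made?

Early-start (J5@1, J1@1, J2@4, J4@1, J3@4, J6@3) gives peak 11: d1:10  d2:6  d3:9  d4:11  d5:6  d6:0.
Shift J1→4, J2→5, J3→5.
Schedule J5@1, J1@4, J2@5, J4@1, J3@5, J6@3: d1:6  d2:6  d3:9  d4:9  d5:6  d6:6 — peak 9.

9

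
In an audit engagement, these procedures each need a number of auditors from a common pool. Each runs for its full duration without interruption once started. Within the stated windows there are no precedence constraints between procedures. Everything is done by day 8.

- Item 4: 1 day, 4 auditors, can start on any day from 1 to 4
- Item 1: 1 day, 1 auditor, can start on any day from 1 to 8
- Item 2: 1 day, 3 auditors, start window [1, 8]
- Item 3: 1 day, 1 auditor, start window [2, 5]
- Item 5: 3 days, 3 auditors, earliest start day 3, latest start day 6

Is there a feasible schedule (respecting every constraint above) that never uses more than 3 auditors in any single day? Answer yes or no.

The minimum achievable peak is 4; 3 < 4, so no feasible schedule stays within the cap.

no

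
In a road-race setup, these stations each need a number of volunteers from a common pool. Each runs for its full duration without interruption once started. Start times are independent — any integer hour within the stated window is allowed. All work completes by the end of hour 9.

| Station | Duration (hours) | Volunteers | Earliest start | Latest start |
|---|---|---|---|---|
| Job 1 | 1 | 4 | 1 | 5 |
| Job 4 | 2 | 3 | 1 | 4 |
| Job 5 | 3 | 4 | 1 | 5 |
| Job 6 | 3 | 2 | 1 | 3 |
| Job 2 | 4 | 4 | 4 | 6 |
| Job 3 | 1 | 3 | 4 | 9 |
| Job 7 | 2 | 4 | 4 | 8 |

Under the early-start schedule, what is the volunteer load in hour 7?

4

At early start, hour 7 has: Job 2.
Demand: 4 = 4.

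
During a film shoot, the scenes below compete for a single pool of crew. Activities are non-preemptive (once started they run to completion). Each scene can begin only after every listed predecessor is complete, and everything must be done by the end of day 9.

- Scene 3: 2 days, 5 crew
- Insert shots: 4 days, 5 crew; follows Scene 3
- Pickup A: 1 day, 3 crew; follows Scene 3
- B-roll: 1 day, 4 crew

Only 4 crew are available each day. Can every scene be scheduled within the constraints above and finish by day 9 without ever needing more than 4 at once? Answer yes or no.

no

Total crew member-days = 37; over 9 days the average is 37/9 > 4, so some day must exceed 4.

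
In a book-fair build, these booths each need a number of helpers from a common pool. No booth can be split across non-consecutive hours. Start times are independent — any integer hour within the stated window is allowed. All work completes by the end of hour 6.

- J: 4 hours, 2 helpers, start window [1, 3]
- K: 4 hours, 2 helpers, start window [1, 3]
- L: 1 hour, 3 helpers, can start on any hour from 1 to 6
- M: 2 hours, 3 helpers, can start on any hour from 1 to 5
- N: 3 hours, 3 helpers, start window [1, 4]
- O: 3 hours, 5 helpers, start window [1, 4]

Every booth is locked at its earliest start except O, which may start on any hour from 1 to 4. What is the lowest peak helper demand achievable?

13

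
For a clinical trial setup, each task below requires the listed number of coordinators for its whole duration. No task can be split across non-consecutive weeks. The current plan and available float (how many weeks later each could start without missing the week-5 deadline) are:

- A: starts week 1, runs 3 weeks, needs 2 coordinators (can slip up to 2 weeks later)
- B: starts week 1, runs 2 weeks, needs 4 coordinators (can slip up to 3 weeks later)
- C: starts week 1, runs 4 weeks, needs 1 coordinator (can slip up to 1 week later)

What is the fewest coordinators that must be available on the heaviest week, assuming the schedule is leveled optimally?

Early-start (A@1, B@1, C@1) gives peak 7: w1:7  w2:7  w3:3  w4:1  w5:0.
Shift B→4.
Schedule A@1, B@4, C@1: w1:3  w2:3  w3:3  w4:5  w5:4 — peak 5.
No arrangement of the 24 feasible schedules does better.

5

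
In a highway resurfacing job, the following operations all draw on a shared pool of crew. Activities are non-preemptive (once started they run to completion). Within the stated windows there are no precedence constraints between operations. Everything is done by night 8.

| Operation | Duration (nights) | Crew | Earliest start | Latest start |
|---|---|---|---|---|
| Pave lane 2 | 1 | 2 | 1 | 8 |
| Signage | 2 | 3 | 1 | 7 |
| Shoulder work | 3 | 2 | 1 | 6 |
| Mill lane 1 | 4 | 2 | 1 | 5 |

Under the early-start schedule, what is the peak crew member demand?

9

Early-start schedule: Pave lane 2@1, Signage@1, Shoulder work@1, Mill lane 1@1.
Load per night: night 1: 9, night 2: 7, night 3: 4, night 4: 2, night 5: 0, night 6: 0, night 7: 0, night 8: 0.
Peak is 9.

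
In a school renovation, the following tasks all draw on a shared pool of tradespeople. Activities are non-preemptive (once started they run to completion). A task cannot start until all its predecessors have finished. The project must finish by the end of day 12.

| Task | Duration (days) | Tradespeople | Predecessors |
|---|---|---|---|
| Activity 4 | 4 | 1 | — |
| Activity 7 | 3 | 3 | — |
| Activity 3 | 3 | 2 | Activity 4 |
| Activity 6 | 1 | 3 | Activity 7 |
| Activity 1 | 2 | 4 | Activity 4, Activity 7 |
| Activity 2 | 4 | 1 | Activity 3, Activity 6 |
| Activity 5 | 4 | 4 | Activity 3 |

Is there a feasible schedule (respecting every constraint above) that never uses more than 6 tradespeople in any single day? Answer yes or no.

yes

Schedule Activity 4@1, Activity 7@1, Activity 3@5, Activity 6@4, Activity 1@5, Activity 2@8, Activity 5@8: d1:4  d2:4  d3:4  d4:4  d5:6  d6:6  d7:2  d8:5  d9:5  d10:5  d11:5  d12:0 — peak 6 ≤ 6.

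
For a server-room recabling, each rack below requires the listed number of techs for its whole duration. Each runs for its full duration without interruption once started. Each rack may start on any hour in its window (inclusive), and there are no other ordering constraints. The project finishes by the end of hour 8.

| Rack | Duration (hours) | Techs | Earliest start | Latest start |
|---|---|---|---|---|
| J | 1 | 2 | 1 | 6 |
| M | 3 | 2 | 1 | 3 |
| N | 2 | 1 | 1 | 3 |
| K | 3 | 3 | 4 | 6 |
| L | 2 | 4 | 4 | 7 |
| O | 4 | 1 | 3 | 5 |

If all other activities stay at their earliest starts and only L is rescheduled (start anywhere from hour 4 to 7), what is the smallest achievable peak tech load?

5

L@4: h1:5  h2:3  h3:3  h4:8  h5:8  h6:4  h7:0  h8:0 → peak 8
L@5: h1:5  h2:3  h3:3  h4:4  h5:8  h6:8  h7:0  h8:0 → peak 8
L@6: h1:5  h2:3  h3:3  h4:4  h5:4  h6:8  h7:4  h8:0 → peak 8
L@7: h1:5  h2:3  h3:3  h4:4  h5:4  h6:4  h7:4  h8:4 → peak 5
Best is L@7, peak 5.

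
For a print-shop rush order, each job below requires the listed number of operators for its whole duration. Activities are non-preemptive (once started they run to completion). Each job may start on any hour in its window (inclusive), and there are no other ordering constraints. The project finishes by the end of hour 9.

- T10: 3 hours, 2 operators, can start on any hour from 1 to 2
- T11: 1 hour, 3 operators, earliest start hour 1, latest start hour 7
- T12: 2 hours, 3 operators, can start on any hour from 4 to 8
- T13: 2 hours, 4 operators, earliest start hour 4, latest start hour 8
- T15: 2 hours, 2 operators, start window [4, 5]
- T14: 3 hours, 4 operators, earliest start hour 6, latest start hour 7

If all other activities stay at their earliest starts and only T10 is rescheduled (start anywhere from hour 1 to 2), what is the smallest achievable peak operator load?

T10@1: h1:5  h2:2  h3:2  h4:9  h5:9  h6:4  h7:4  h8:4  h9:0 → peak 9
T10@2: h1:3  h2:2  h3:2  h4:11  h5:9  h6:4  h7:4  h8:4  h9:0 → peak 11
Best is T10@1, peak 9.

9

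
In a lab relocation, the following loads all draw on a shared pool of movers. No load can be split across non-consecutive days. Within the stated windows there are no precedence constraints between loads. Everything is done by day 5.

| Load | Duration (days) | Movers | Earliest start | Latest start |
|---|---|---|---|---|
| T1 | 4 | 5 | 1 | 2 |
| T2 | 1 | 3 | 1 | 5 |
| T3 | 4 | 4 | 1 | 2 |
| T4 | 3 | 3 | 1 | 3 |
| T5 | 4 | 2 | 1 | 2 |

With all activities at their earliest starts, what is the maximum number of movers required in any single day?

Early-start schedule: T1@1, T2@1, T3@1, T4@1, T5@1.
Load per day: day 1: 17, day 2: 14, day 3: 14, day 4: 11, day 5: 0.
Peak is 17.

17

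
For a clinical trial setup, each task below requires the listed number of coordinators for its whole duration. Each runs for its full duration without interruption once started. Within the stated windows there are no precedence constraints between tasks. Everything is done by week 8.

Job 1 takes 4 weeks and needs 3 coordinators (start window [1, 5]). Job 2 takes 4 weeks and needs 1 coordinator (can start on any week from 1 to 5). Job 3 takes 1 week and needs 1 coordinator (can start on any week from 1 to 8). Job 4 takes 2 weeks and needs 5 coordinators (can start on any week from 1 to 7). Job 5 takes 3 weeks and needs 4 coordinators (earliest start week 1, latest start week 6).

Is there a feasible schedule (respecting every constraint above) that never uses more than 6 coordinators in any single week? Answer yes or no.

The minimum achievable peak is 7; 6 < 7, so no feasible schedule stays within the cap.

no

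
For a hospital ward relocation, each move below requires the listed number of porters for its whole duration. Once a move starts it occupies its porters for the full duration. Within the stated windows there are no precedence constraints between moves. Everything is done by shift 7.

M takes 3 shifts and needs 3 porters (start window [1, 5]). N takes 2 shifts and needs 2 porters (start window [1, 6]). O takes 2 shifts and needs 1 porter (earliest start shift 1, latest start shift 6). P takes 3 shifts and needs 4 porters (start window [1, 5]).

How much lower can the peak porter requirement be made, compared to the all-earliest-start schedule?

5

Early-start peak: s1:10  s2:10  s3:7  s4:0  s5:0  s6:0  s7:0 ⇒ 10.
Leveled (M@1, N@1, O@3, P@4): s1:5  s2:5  s3:4  s4:5  s5:4  s6:4  s7:0 ⇒ 5.
Reduction 10 − 5 = 5.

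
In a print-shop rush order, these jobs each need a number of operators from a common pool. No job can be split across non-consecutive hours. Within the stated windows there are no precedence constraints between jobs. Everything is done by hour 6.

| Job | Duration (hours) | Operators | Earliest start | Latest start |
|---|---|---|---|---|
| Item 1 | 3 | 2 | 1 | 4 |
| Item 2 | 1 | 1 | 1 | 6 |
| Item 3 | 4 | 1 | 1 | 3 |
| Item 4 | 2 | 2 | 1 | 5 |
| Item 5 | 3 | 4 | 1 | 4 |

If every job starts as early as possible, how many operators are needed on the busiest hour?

10

Early-start schedule: Item 1@1, Item 2@1, Item 3@1, Item 4@1, Item 5@1.
Load per hour: hour 1: 10, hour 2: 9, hour 3: 7, hour 4: 1, hour 5: 0, hour 6: 0.
Peak is 10.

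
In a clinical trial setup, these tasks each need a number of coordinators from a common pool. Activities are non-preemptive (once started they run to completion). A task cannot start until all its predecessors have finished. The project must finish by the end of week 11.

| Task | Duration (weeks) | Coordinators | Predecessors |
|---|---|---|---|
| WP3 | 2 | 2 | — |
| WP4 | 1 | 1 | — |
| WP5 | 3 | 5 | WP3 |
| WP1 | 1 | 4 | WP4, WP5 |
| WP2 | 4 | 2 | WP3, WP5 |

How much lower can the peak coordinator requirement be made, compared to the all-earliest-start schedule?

1

Early-start peak: w1:3  w2:2  w3:5  w4:5  w5:5  w6:6  w7:2  w8:2  w9:2  w10:0  w11:0 ⇒ 6.
Leveled (WP3@1, WP4@1, WP5@3, WP1@6, WP2@7): w1:3  w2:2  w3:5  w4:5  w5:5  w6:4  w7:2  w8:2  w9:2  w10:2  w11:0 ⇒ 5.
Reduction 6 − 5 = 1.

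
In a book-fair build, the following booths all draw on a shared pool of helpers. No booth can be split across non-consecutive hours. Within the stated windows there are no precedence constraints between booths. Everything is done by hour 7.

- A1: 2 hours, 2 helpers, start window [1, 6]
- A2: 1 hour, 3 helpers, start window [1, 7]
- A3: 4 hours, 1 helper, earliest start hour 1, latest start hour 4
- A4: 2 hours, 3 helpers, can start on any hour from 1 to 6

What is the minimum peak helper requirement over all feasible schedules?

3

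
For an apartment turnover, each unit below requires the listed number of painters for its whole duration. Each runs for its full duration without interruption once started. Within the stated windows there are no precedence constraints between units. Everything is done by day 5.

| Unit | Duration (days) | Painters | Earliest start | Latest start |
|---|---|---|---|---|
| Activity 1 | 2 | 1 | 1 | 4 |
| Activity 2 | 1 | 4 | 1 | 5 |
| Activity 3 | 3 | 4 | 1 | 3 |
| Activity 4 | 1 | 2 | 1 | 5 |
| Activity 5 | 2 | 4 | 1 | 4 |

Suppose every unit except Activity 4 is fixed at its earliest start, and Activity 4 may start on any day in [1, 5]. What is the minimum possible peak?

13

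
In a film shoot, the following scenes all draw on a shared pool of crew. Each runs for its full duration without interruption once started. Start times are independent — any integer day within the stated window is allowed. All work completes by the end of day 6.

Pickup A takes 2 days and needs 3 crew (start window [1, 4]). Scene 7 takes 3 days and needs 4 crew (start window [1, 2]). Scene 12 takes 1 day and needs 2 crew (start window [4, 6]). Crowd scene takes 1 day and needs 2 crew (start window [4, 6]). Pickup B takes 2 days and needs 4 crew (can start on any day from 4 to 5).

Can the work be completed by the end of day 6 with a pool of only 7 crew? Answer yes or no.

Schedule Pickup A@1, Scene 7@1, Scene 12@4, Crowd scene@4, Pickup B@5: d1:7  d2:7  d3:4  d4:4  d5:4  d6:4 — peak 7 ≤ 7.

yes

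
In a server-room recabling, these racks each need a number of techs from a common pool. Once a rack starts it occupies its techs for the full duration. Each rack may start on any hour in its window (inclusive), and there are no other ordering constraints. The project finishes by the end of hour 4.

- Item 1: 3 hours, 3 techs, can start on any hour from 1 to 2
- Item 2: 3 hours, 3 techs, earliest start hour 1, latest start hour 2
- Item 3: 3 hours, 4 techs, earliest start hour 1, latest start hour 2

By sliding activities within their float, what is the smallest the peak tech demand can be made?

10

Schedule Item 1@1, Item 2@1, Item 3@1: h1:10  h2:10  h3:10  h4:0 — peak 10.
No arrangement of the 8 feasible schedules does better.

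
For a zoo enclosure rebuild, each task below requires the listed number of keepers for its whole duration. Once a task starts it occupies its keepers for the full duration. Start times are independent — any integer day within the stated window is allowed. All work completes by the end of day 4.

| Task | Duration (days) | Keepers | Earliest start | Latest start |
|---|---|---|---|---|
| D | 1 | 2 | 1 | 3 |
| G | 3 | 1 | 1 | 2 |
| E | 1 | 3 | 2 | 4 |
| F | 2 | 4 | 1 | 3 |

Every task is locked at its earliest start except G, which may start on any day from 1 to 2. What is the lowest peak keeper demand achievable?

8

G@1: d1:7  d2:8  d3:1  d4:0 → peak 8
G@2: d1:6  d2:8  d3:1  d4:1 → peak 8
Best is G@1, peak 8.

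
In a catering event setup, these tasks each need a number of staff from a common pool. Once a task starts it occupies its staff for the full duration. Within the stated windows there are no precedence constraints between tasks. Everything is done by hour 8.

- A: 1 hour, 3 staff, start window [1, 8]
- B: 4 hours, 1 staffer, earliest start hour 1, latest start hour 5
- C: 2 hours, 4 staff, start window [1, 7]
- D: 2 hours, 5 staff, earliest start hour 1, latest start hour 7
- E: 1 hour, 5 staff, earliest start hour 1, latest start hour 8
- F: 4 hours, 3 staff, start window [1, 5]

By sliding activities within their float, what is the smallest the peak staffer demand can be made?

7

Early-start (A@1, B@1, C@1, D@1, E@1, F@1) gives peak 21: h1:21  h2:13  h3:4  h4:4  h5:0  h6:0  h7:0  h8:0.
Shift C→5, D→2, E→4, F→5.
Schedule A@1, B@1, C@5, D@2, E@4, F@5: h1:4  h2:6  h3:6  h4:6  h5:7  h6:7  h7:3  h8:3 — peak 7.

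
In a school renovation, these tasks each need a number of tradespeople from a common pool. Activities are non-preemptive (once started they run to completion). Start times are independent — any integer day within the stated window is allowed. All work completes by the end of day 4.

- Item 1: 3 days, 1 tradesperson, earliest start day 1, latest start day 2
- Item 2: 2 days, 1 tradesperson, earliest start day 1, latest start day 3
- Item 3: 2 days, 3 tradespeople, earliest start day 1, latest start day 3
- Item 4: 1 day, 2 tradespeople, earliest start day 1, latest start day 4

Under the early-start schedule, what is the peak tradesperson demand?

7

Early-start schedule: Item 1@1, Item 2@1, Item 3@1, Item 4@1.
Load per day: day 1: 7, day 2: 5, day 3: 1, day 4: 0.
Peak is 7.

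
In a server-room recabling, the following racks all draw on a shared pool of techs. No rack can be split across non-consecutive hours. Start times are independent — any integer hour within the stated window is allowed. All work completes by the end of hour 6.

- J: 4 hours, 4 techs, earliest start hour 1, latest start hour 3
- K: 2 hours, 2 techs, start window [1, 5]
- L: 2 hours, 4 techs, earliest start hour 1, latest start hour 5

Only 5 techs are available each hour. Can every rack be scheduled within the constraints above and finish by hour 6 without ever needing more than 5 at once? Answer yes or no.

no

The minimum achievable peak is 6; 5 < 6, so no feasible schedule stays within the cap.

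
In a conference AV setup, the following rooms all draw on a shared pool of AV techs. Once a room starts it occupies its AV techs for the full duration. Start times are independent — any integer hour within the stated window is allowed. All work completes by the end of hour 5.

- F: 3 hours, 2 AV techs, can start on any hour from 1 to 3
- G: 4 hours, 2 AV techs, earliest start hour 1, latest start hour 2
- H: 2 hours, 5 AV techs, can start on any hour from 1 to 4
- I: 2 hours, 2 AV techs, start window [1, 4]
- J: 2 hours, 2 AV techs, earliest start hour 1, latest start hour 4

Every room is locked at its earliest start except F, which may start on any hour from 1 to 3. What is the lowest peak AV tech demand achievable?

F@1: h1:13  h2:13  h3:4  h4:2  h5:0 → peak 13
F@2: h1:11  h2:13  h3:4  h4:4  h5:0 → peak 13
F@3: h1:11  h2:11  h3:4  h4:4  h5:2 → peak 11
Best is F@3, peak 11.

11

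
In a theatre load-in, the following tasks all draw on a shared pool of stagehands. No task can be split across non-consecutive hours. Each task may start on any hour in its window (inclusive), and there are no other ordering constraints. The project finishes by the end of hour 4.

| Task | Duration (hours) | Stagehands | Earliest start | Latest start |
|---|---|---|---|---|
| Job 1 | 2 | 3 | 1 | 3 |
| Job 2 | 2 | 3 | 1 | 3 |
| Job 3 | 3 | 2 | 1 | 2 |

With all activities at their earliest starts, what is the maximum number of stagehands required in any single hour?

8

Early-start schedule: Job 1@1, Job 2@1, Job 3@1.
Load per hour: hour 1: 8, hour 2: 8, hour 3: 2, hour 4: 0.
Peak is 8.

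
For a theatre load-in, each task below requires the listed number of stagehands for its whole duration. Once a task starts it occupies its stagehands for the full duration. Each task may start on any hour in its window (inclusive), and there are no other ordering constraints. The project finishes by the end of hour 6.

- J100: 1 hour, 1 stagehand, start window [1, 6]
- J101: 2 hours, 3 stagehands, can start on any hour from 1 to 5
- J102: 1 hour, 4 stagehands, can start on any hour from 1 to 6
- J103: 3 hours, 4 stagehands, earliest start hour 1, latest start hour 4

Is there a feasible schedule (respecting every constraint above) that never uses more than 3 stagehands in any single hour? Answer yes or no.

no

Total stagehand-hours = 23; over 6 hours the average is 23/6 > 3, so some hour must exceed 3.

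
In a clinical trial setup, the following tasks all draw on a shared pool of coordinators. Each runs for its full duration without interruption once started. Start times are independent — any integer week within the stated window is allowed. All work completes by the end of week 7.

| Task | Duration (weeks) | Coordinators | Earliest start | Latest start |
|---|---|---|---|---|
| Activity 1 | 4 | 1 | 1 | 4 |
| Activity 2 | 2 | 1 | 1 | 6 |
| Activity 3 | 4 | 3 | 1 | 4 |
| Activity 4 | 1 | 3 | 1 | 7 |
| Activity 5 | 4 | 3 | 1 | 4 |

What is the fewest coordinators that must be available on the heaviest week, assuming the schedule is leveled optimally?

7

Early-start (Activity 1@1, Activity 2@1, Activity 3@1, Activity 4@1, Activity 5@1) gives peak 11: w1:11  w2:8  w3:7  w4:7  w5:0  w6:0  w7:0.
Shift Activity 4→3, Activity 5→4.
Schedule Activity 1@1, Activity 2@1, Activity 3@1, Activity 4@3, Activity 5@4: w1:5  w2:5  w3:7  w4:7  w5:3  w6:3  w7:3 — peak 7.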